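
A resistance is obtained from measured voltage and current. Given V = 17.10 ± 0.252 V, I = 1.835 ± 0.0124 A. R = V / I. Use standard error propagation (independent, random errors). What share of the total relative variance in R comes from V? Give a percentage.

82.6%

(δR/R)² = (1·δV/V)² + (-1·δI/I)²
  V term: (1×0.0147)² = 0.000217
  I term: (-1×0.00676)² = 4.57e-05
Total = 0.000263. Share from V = 0.000217/0.000263 = 0.826.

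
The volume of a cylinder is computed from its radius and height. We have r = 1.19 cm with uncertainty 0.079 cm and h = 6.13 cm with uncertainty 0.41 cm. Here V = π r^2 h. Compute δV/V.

0.149

Products/powers → add relative errors in quadrature, weighted by exponent:
  (2·δr/r)² = (2×0.0664)² = 0.0176;  (1·δh/h)² = (1×0.0669)² = 0.00447
δV/V = √(0.0221) = 0.149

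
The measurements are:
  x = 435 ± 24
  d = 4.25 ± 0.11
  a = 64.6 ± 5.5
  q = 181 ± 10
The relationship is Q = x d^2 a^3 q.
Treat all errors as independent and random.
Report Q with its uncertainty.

(3.83 ± 1.04) × 10^11

Q is a product of powers, so relative uncertainties combine in quadrature:
  (1·δx/x)² = (1×0.0552)² = 0.00304;  (2·δd/d)² = (2×0.0259)² = 0.00268;  (3·δa/a)² = (3×0.0851)² = 0.0652;  (1·δq/q)² = (1×0.0552)² = 0.00305
δQ/Q = √(0.0740) = 0.272
Q = 3.83e+11, so δQ = 0.272 × 3.83e+11 = 1.04e+11.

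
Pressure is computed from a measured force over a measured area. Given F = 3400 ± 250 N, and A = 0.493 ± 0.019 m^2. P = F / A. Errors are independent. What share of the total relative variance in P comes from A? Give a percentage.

21.6%

(δP/P)² = (1·δF/F)² + (-1·δA/A)²
  F term: (1×0.0735)² = 0.00541
  A term: (-1×0.0385)² = 0.00149
Total = 0.00689. Share from A = 0.00149/0.00689 = 0.216.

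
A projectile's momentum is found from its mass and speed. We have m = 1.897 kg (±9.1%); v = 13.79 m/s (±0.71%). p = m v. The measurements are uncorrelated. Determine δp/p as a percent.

9.13%

For a monomial p ∝ m, v, fractional errors add in quadrature:
  (1·δm/m)² = (1×0.0910)² = 0.00828;  (1·δv/v)² = (1×0.00710)² = 5.04e-05
δp/p = √(0.00833) = 0.0913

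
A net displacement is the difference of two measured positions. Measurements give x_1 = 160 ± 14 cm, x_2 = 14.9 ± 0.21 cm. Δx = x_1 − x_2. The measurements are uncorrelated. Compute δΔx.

Each term contributes (cᵢ δxᵢ)² to (δΔx)²:
  (δx_1)² = 196;  (δx_2)² = 0.0441
δΔx = √(196) = 14.0 cm

14.0 cm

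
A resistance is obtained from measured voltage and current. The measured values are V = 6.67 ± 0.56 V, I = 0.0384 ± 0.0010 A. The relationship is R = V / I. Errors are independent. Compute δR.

Since R is a product/quotient, work with relative uncertainties:
  (1·δV/V)² = (1×0.0840)² = 0.00705;  (-1·δI/I)² = (-1×0.0260)² = 0.000678
δR/R = √(0.00773) = 0.0879
R = 174 Ω, so δR = 0.0879 × 174 = 15.3 Ω.

15.3 Ω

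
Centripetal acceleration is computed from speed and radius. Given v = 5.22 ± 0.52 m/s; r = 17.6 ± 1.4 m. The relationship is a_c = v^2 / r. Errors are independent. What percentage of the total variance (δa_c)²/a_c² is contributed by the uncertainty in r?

13.7%

(δa_c/a_c)² = (2·δv/v)² + (-1·δr/r)²
  v term: (2×0.0996)² = 0.0397
  r term: (-1×0.0795)² = 0.00633
Total = 0.0460. Share from r = 0.00633/0.0460 = 0.137.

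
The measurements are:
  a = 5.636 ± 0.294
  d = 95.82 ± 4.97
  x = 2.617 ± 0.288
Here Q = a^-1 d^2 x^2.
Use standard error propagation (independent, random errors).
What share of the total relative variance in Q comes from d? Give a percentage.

(δQ/Q)² = (-1·δa/a)² + (2·δd/d)² + (2·δx/x)²
  a term: (-1×0.0522)² = 0.00272
  d term: (2×0.0519)² = 0.0108
  x term: (2×0.110)² = 0.0484
Total = 0.0619. Share from d = 0.0108/0.0619 = 0.174.

17.4%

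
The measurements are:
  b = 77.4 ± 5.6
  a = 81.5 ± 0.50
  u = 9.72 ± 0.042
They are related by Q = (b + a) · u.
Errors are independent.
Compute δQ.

Let w = b + a = 159. δw = √(δb² + δa²) = √(31.4 + 0.250) = 5.62, so δw/w = 0.0354.
Q is then a monomial in w, u:
δQ/Q = √((δw/w)² + (1·δu/u)²) = √(0.00125 + 1.87e-05) = 0.0356
Q = 1540, so δQ = 0.0356 × 1540 = 55.1.

55.1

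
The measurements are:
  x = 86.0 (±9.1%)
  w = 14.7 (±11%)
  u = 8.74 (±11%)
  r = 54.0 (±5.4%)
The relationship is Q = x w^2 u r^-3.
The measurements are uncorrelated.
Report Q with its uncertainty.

1.03 ± 0.318

Products/powers → add relative errors in quadrature, weighted by exponent:
  (1·δx/x)² = (1×0.0910)² = 0.00828;  (2·δw/w)² = (2×0.110)² = 0.0484;  (1·δu/u)² = (1×0.110)² = 0.0121;  (-3·δr/r)² = (-3×0.0540)² = 0.0262
δQ/Q = √(0.0950) = 0.308
Q = 1.03, so δQ = 0.308 × 1.03 = 0.318.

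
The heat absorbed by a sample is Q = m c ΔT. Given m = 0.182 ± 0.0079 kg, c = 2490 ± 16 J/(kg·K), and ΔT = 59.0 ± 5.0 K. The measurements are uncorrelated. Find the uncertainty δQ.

Since Q is a product/quotient, work with relative uncertainties:
  (1·δm/m)² = (1×0.0434)² = 0.00188;  (1·δc/c)² = (1×0.00643)² = 4.13e-05;  (1·δΔT/ΔT)² = (1×0.0847)² = 0.00718
δQ/Q = √(0.00911) = 0.0954
Q = 26700 J, so δQ = 0.0954 × 26700 = 2550 J.

2550 J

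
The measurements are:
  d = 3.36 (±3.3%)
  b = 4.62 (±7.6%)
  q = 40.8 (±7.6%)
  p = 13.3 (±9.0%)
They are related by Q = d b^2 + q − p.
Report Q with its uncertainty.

99.2 ± 11.6

Let w = d·b^2 = 71.7. δw/w = √((1·δd/d)² + (2·δb/b)²) = √(0.00109 + 0.0231) = 0.156, so δw = 11.2.
Q = w + q − p: δQ = √(δw² + δq² + δp²) = √(124 + 9.61 + 1.43) = 11.6
Q = 99.2.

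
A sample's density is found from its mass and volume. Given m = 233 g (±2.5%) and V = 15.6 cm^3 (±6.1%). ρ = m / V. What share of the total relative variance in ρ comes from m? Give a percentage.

(δρ/ρ)² = (1·δm/m)² + (-1·δV/V)²
  m term: (1×0.0250)² = 0.000625
  V term: (-1×0.0610)² = 0.00372
Total = 0.00435. Share from m = 0.000625/0.00435 = 0.144.

14.4%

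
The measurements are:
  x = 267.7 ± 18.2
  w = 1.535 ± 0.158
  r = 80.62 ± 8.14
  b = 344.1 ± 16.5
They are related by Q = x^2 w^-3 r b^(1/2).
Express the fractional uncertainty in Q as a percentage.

Each factor contributes (exponent × relative error)² to (δQ/Q)²:
  (2·δx/x)² = (2×0.0680)² = 0.0185;  (-3·δw/w)² = (-3×0.103)² = 0.0954;  (1·δr/r)² = (1×0.101)² = 0.0102;  (½·δb/b)² = (0.5×0.0480)² = 0.000575
δQ/Q = √(0.125) = 0.353

35.3%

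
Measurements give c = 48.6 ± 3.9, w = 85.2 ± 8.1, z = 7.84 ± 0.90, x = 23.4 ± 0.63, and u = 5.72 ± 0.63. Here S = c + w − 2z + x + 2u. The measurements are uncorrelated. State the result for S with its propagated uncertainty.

Absolute uncertainties add in quadrature for a linear combination:
  (δc)² = 15.2;  (δw)² = 65.6;  (2·δz)² = 3.24;  (δx)² = 0.397;  (2·δu)² = 1.59
δS = √(86.0) = 9.28
S = 153.

153 ± 9.28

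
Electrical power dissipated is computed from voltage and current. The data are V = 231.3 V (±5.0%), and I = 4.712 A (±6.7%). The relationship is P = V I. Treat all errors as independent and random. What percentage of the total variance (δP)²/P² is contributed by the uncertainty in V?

35.8%

(δP/P)² = (1·δV/V)² + (1·δI/I)²
  V term: (1×0.0500)² = 0.00250
  I term: (1×0.0670)² = 0.00449
Total = 0.00699. Share from V = 0.00250/0.00699 = 0.358.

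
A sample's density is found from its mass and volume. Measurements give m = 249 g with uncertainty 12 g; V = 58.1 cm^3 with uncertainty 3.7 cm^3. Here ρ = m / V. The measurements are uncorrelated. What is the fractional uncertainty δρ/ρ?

ρ is a product of powers, so relative uncertainties combine in quadrature:
  (1·δm/m)² = (1×0.0482)² = 0.00232;  (-1·δV/V)² = (-1×0.0637)² = 0.00406
δρ/ρ = √(0.00638) = 0.0799

0.0799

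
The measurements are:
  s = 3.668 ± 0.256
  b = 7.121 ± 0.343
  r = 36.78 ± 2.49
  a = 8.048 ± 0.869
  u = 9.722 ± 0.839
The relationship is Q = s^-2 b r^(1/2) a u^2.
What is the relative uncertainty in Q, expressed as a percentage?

Products/powers → add relative errors in quadrature, weighted by exponent:
  (-2·δs/s)² = (-2×0.0698)² = 0.0195;  (1·δb/b)² = (1×0.0482)² = 0.00232;  (½·δr/r)² = (0.5×0.0677)² = 0.00115;  (1·δa/a)² = (1×0.108)² = 0.0117;  (2·δu/u)² = (2×0.0863)² = 0.0298
δQ/Q = √(0.0644) = 0.254

25.4%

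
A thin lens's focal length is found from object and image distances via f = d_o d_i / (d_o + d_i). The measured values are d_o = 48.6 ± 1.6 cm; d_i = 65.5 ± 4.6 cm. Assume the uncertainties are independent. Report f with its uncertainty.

27.9 ± 0.987 cm

∂f/∂d_o = (d_i/(d_o+d_i))² = 0.330;  ∂f/∂d_i = (d_o/(d_o+d_i))² = 0.181
δf = √((∂f/∂d_o · δd_o)² + (∂f/∂d_i · δd_i)²) = √(0.278 + 0.696) = 0.987 cm
f = 27.9 cm.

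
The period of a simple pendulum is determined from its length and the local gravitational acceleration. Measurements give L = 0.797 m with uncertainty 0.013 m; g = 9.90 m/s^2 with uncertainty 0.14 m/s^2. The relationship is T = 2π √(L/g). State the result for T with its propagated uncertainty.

T is a product of powers, so relative uncertainties combine in quadrature:
  (½·δL/L)² = (0.5×0.0163)² = 6.65e-05;  (−½·δg/g)² = (-0.5×0.0141)² = 5e-05
δT/T = √(0.000117) = 0.0108
T = 1.78 s, so δT = 0.0108 × 1.78 = 0.0192 s.

1.78 ± 0.0192 s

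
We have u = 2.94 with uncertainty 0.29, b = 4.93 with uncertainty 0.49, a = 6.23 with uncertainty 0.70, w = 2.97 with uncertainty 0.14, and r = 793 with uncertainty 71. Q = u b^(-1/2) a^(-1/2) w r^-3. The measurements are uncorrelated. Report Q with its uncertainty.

(3.16 ± 0.946) × 10^-9

Products/powers → add relative errors in quadrature, weighted by exponent:
  (1·δu/u)² = (1×0.0986)² = 0.00973;  (−½·δb/b)² = (-0.5×0.0994)² = 0.00247;  (−½·δa/a)² = (-0.5×0.112)² = 0.00316;  (1·δw/w)² = (1×0.0471)² = 0.00222;  (-3·δr/r)² = (-3×0.0895)² = 0.0721
δQ/Q = √(0.0897) = 0.300
Q = 3.16e-09, so δQ = 0.300 × 3.16e-09 = 9.46e-10.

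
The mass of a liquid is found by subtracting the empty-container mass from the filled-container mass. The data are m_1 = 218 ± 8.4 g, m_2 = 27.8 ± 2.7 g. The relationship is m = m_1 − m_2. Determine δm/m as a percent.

Sums and differences: (δm)² = Σ (cᵢ δxᵢ)².
  (δm_1)² = 70.6;  (δm_2)² = 7.29
δm = √(77.9) = 8.82 g
m = 190 g, so δm/m = 8.82/190 = 0.0464.

4.64%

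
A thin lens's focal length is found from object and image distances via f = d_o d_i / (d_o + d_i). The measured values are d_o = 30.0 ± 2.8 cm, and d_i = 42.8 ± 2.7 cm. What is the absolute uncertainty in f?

1.07 cm

∂f/∂d_o = (d_i/(d_o+d_i))² = 0.346;  ∂f/∂d_i = (d_o/(d_o+d_i))² = 0.170
δf = √((∂f/∂d_o · δd_o)² + (∂f/∂d_i · δd_i)²) = √(0.937 + 0.210) = 1.07 cm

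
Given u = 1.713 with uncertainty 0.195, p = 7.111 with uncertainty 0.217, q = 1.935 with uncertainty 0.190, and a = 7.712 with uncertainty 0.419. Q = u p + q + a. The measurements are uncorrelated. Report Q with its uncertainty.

Let w = u·p = 12.18. δw/w = √((1·δu/u)² + (1·δp/p)²) = √(0.0130 + 0.000931) = 0.118, so δw = 1.44.
Q = w + q + a: δQ = √(δw² + δq² + δa²) = √(2.06 + 0.0361 + 0.176) = 1.51
Q = 21.83.

21.83 ± 1.51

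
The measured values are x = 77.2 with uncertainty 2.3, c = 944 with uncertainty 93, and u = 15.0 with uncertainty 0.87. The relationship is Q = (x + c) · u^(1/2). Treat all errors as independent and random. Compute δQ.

378

Let w = x + c = 1020. δw = √(δx² + δc²) = √(5.29 + 8650) = 93.0, so δw/w = 0.0911.
Q is then a monomial in w, u:
δQ/Q = √((δw/w)² + (½·δu/u)²) = √(0.00830 + 0.000841) = 0.0956
Q = 3960, so δQ = 0.0956 × 3960 = 378.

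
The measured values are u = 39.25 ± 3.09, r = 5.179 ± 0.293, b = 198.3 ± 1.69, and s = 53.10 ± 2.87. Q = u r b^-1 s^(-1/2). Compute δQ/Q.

Relative error in a monomial: (δQ/Q)² = Σ (nᵢ · δxᵢ/xᵢ)².
  (1·δu/u)² = (1×0.0787)² = 0.00620;  (1·δr/r)² = (1×0.0566)² = 0.00320;  (-1·δb/b)² = (-1×0.00852)² = 7.26e-05;  (−½·δs/s)² = (-0.5×0.0540)² = 0.000730
δQ/Q = √(0.0102) = 0.101

0.101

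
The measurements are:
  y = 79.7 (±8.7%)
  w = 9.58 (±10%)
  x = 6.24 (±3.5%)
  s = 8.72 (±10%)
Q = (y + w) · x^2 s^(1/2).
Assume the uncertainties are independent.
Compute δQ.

1190

Let u = y + w = 89.3. δu = √(δy² + δw²) = √(48.1 + 0.918) = 7.00, so δu/u = 0.0784.
Q is then a monomial in u, x, s:
δQ/Q = √((δu/u)² + (2·δx/x)² + (½·δs/s)²) = √(0.00615 + 0.00490 + 0.00250) = 0.116
Q = 10300, so δQ = 0.116 × 10300 = 1190.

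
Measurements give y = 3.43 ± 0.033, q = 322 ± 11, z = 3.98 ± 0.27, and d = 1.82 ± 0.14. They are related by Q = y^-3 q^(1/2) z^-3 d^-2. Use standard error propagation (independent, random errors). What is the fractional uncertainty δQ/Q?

Q is a product of powers, so relative uncertainties combine in quadrature:
  (-3·δy/y)² = (-3×0.00962)² = 0.000833;  (½·δq/q)² = (0.5×0.0342)² = 0.000292;  (-3·δz/z)² = (-3×0.0678)² = 0.0414;  (-2·δd/d)² = (-2×0.0769)² = 0.0237
δQ/Q = √(0.0662) = 0.257

0.257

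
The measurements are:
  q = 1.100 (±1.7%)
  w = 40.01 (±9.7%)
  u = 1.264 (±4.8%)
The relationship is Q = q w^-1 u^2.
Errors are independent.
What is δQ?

0.00604

Q is a product of powers, so relative uncertainties combine in quadrature:
  (1·δq/q)² = (1×0.0170)² = 0.000289;  (-1·δw/w)² = (-1×0.0970)² = 0.00941;  (2·δu/u)² = (2×0.0480)² = 0.00922
δQ/Q = √(0.0189) = 0.138
Q = 0.04393, so δQ = 0.138 × 0.04393 = 0.00604.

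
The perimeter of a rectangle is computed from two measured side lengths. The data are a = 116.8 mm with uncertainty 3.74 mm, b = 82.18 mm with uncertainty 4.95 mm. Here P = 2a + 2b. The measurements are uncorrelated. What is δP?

Sums and differences: (δP)² = Σ (cᵢ δxᵢ)².
  (2·δa)² = 56.0;  (2·δb)² = 98.0
δP = √(154) = 12.4 mm

12.4 mm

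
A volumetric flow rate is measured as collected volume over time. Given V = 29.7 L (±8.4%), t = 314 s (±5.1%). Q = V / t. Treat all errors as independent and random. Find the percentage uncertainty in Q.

9.83%

Since Q is a product/quotient, work with relative uncertainties:
  (1·δV/V)² = (1×0.0840)² = 0.00706;  (-1·δt/t)² = (-1×0.0510)² = 0.00260
δQ/Q = √(0.00966) = 0.0983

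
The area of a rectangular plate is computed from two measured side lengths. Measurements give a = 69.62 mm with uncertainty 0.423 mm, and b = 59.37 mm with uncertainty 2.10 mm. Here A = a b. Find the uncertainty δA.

148 mm^2

Since A is a product/quotient, work with relative uncertainties:
  (1·δa/a)² = (1×0.00608)² = 3.69e-05;  (1·δb/b)² = (1×0.0354)² = 0.00125
δA/A = √(0.00129) = 0.0359
A = 4133 mm^2, so δA = 0.0359 × 4133 = 148 mm^2.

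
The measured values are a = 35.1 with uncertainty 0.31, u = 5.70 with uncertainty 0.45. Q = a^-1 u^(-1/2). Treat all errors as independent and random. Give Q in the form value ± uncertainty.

Since Q is a product/quotient, work with relative uncertainties:
  (-1·δa/a)² = (-1×0.00883)² = 7.8e-05;  (−½·δu/u)² = (-0.5×0.0789)² = 0.00156
δQ/Q = √(0.00164) = 0.0404
Q = 0.0119, so δQ = 0.0404 × 0.0119 = 0.000483.

0.0119 ± 0.000483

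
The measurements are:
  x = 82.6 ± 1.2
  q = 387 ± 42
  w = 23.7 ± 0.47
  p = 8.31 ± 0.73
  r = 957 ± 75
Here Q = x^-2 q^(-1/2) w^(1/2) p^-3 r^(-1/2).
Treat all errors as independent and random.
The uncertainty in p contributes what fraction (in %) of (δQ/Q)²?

92.8%

(δQ/Q)² = (-2·δx/x)² + (−½·δq/q)² + (½·δw/w)² + (-3·δp/p)² + (−½·δr/r)²
  x term: (-2×0.0145)² = 0.000844
  q term: (-0.5×0.109)² = 0.00294
  w term: (0.5×0.0198)² = 9.83e-05
  p term: (-3×0.0878)² = 0.0695
  r term: (-0.5×0.0784)² = 0.00154
Total = 0.0749. Share from p = 0.0695/0.0749 = 0.928.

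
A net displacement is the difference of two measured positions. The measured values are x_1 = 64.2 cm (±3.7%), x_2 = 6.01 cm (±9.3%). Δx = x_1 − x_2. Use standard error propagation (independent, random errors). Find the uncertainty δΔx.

Δx is a linear combination, so absolute uncertainties add in quadrature:
  (δx_1)² = 5.64;  (δx_2)² = 0.312
δΔx = √(5.95) = 2.44 cm

2.44 cm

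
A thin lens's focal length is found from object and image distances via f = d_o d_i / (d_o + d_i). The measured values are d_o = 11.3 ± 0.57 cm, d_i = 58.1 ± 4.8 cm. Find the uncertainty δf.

∂f/∂d_o = (d_i/(d_o+d_i))² = 0.701;  ∂f/∂d_i = (d_o/(d_o+d_i))² = 0.0265
δf = √((∂f/∂d_o · δd_o)² + (∂f/∂d_i · δd_i)²) = √(0.160 + 0.0162) = 0.419 cm

0.419 cm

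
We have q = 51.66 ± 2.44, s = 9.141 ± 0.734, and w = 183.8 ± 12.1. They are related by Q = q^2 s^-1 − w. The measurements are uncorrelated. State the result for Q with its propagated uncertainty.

Let p = q^2·s^-1 = 292.0. δp/p = √((2·δq/q)² + (-1·δs/s)²) = √(0.00892 + 0.00645) = 0.124, so δp = 36.2.
Q = p − w: δQ = √(δp² + δw²) = √(1310 + 146) = 38.2
Q = 108.2.

108.2 ± 38.2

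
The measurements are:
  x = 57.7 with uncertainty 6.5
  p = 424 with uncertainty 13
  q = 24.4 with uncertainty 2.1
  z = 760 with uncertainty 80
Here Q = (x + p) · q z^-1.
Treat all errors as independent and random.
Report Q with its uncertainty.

15.5 ± 2.15

Let u = x + p = 482. δu = √(δx² + δp²) = √(42.2 + 169) = 14.5, so δu/u = 0.0302.
Q is then a monomial in u, q, z:
δQ/Q = √((δu/u)² + (1·δq/q)² + (-1·δz/z)²) = √(0.000910 + 0.00741 + 0.0111) = 0.139
Q = 15.5, so δQ = 0.139 × 15.5 = 2.15.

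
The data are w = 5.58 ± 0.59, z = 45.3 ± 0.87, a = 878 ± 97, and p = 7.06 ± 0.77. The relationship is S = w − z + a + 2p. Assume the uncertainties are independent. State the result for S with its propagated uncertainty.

S is a linear combination, so absolute uncertainties add in quadrature:
  (δw)² = 0.348;  (δz)² = 0.757;  (δa)² = 9410;  (2·δp)² = 2.37
δS = √(9410) = 97.0
S = 852.

852 ± 97.0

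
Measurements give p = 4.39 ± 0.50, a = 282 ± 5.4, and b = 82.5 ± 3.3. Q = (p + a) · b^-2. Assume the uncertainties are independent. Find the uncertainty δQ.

Let u = p + a = 286. δu = √(δp² + δa²) = √(0.250 + 29.2) = 5.42, so δu/u = 0.0189.
Q is then a monomial in u, b:
δQ/Q = √((δu/u)² + (-2·δb/b)²) = √(0.000359 + 0.00640) = 0.0822
Q = 0.0421, so δQ = 0.0822 × 0.0421 = 0.00346.

0.00346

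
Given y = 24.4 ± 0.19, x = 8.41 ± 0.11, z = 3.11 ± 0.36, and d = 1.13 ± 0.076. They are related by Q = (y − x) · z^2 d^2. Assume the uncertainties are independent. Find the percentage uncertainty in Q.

Let u = y − x = 16.0. δu = √(δy² + δx²) = √(0.0361 + 0.0121) = 0.220, so δu/u = 0.0137.
Q is then a monomial in u, z, d:
δQ/Q = √((δu/u)² + (2·δz/z)² + (2·δd/d)²) = √(0.000189 + 0.0536 + 0.0181) = 0.268

26.8%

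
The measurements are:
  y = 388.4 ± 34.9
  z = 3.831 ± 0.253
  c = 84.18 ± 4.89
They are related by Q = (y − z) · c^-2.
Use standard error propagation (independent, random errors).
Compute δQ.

Let u = y − z = 384.6. δu = √(δy² + δz²) = √(1220 + 0.0640) = 34.9, so δu/u = 0.0908.
Q is then a monomial in u, c:
δQ/Q = √((δu/u)² + (-2·δc/c)²) = √(0.00824 + 0.0135) = 0.147
Q = 0.05427, so δQ = 0.147 × 0.05427 = 0.00800.

0.00800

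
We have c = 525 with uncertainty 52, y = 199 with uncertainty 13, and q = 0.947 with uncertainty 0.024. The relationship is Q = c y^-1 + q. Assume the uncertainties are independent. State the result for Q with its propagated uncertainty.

Let p = c·y^-1 = 2.64. δp/p = √((1·δc/c)² + (-1·δy/y)²) = √(0.00981 + 0.00427) = 0.119, so δp = 0.313.
Q = p + q: δQ = √(δp² + δq²) = √(0.0980 + 0.000576) = 0.314
Q = 3.59.

3.59 ± 0.314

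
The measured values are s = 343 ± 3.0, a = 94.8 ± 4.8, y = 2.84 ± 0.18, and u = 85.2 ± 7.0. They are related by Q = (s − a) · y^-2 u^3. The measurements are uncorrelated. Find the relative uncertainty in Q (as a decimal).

Let w = s − a = 248. δw = √(δs² + δa²) = √(9.00 + 23.0) = 5.66, so δw/w = 0.0228.
Q is then a monomial in w, y, u:
δQ/Q = √((δw/w)² + (-2·δy/y)² + (3·δu/u)²) = √(0.000520 + 0.0161 + 0.0608) = 0.278

0.278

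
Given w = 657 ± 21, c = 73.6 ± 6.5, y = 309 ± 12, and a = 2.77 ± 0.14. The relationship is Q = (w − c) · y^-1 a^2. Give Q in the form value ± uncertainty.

Let u = w − c = 583. δu = √(δw² + δc²) = √(441 + 42.2) = 22.0, so δu/u = 0.0377.
Q is then a monomial in u, y, a:
δQ/Q = √((δu/u)² + (-1·δy/y)² + (2·δa/a)²) = √(0.00142 + 0.00151 + 0.0102) = 0.115
Q = 14.5, so δQ = 0.115 × 14.5 = 1.66.

14.5 ± 1.66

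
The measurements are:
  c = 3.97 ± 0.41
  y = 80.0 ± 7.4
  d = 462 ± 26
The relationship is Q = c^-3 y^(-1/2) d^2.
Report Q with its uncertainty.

Q is a product of powers, so relative uncertainties combine in quadrature:
  (-3·δc/c)² = (-3×0.103)² = 0.0960;  (−½·δy/y)² = (-0.5×0.0925)² = 0.00214;  (2·δd/d)² = (2×0.0563)² = 0.0127
δQ/Q = √(0.111) = 0.333
Q = 381, so δQ = 0.333 × 381 = 127.

381 ± 127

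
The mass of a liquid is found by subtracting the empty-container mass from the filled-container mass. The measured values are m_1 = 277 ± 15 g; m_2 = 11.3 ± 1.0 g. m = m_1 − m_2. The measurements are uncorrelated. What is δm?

Sums and differences: (δm)² = Σ (cᵢ δxᵢ)².
  (δm_1)² = 225;  (δm_2)² = 1.00
δm = √(226) = 15.0 g

15.0 g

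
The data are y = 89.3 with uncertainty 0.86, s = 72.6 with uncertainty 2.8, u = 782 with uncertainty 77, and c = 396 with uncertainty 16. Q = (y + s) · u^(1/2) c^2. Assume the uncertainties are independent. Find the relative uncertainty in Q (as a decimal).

Let w = y + s = 162. δw = √(δy² + δs²) = √(0.740 + 7.84) = 2.93, so δw/w = 0.0181.
Q is then a monomial in w, u, c:
δQ/Q = √((δw/w)² + (½·δu/u)² + (2·δc/c)²) = √(0.000327 + 0.00242 + 0.00653) = 0.0963

0.0963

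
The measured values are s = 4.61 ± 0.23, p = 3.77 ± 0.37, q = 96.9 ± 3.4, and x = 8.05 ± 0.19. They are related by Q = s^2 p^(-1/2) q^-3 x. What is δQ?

For a monomial Q ∝ s^2, p^(-1/2), q^-3, x, fractional errors add in quadrature:
  (2·δs/s)² = (2×0.0499)² = 0.00996;  (−½·δp/p)² = (-0.5×0.0981)² = 0.00241;  (-3·δq/q)² = (-3×0.0351)² = 0.0111;  (1·δx/x)² = (1×0.0236)² = 0.000557
δQ/Q = √(0.0240) = 0.155
Q = 9.68e-05, so δQ = 0.155 × 9.68e-05 = 1.5e-05.

1.5e-05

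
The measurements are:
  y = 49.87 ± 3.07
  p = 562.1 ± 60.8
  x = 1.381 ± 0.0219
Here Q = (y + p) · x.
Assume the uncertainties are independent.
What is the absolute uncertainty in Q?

85.1

Let u = y + p = 612.0. δu = √(δy² + δp²) = √(9.42 + 3700) = 60.9, so δu/u = 0.0995.
Q is then a monomial in u, x:
δQ/Q = √((δu/u)² + (1·δx/x)²) = √(0.00990 + 0.000251) = 0.101
Q = 845.1, so δQ = 0.101 × 845.1 = 85.1.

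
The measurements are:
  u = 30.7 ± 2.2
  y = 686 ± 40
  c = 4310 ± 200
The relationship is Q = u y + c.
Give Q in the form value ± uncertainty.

Let p = u·y = 21100. δp/p = √((1·δu/u)² + (1·δy/y)²) = √(0.00514 + 0.00340) = 0.0924, so δp = 1950.
Q = p + c: δQ = √(δp² + δc²) = √(3.79e+06 + 40000) = 1960
Q = 25400.

25400 ± 1960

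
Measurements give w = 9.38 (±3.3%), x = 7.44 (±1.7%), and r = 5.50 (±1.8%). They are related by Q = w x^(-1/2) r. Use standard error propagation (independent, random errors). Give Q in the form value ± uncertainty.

Each factor contributes (exponent × relative error)² to (δQ/Q)²:
  (1·δw/w)² = (1×0.0330)² = 0.00109;  (−½·δx/x)² = (-0.5×0.0170)² = 7.23e-05;  (1·δr/r)² = (1×0.0180)² = 0.000324
δQ/Q = √(0.00149) = 0.0385
Q = 18.9, so δQ = 0.0385 × 18.9 = 0.729.

18.9 ± 0.729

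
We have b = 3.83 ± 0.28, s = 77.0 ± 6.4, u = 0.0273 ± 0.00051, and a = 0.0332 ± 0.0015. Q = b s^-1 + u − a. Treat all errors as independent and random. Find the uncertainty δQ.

Let p = b·s^-1 = 0.0497. δp/p = √((1·δb/b)² + (-1·δs/s)²) = √(0.00534 + 0.00691) = 0.111, so δp = 0.00551.
Q = p + u − a: δQ = √(δp² + δu² + δa²) = √(3.03e-05 + 2.6e-07 + 2.25e-06) = 0.00573

0.00573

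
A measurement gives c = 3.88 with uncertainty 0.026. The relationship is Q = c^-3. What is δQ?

0.000344

Relative error in a monomial: (δQ/Q)² = Σ (nᵢ · δxᵢ/xᵢ)².
  (-3·δc/c)² = (-3×0.00670)² = 0.000404
δQ/Q = √(0.000404) = 0.0201
Q = 0.0171, so δQ = 0.0201 × 0.0171 = 0.000344.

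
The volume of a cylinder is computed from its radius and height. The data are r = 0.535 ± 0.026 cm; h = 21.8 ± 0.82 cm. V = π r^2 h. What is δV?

Relative error in a monomial: (δV/V)² = Σ (nᵢ · δxᵢ/xᵢ)².
  (2·δr/r)² = (2×0.0486)² = 0.00945;  (1·δh/h)² = (1×0.0376)² = 0.00141
δV/V = √(0.0109) = 0.104
V = 19.6 cm^3, so δV = 0.104 × 19.6 = 2.04 cm^3.

2.04 cm^3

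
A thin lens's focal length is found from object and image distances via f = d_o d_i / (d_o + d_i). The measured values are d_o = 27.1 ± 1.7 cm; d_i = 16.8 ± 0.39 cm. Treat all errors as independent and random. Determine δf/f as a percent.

2.80%

∂f/∂d_o = (d_i/(d_o+d_i))² = 0.146;  ∂f/∂d_i = (d_o/(d_o+d_i))² = 0.381
δf = √((∂f/∂d_o · δd_o)² + (∂f/∂d_i · δd_i)²) = √(0.0620 + 0.0221) = 0.290 cm
f = 10.4 cm, so δf/f = 0.290/10.4 = 0.0280.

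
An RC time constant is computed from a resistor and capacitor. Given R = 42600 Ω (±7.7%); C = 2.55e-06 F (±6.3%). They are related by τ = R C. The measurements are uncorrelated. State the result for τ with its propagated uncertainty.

0.109 ± 0.0108 s

Each factor contributes (exponent × relative error)² to (δτ/τ)²:
  (1·δR/R)² = (1×0.0770)² = 0.00593;  (1·δC/C)² = (1×0.0630)² = 0.00397
δτ/τ = √(0.00990) = 0.0995
τ = 0.109 s, so δτ = 0.0995 × 0.109 = 0.0108 s.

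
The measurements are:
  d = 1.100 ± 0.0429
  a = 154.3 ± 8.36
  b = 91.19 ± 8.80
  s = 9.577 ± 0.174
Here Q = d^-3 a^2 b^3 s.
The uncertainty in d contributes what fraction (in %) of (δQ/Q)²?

(δQ/Q)² = (-3·δd/d)² + (2·δa/a)² + (3·δb/b)² + (1·δs/s)²
  d term: (-3×0.0390)² = 0.0137
  a term: (2×0.0542)² = 0.0117
  b term: (3×0.0965)² = 0.0838
  s term: (1×0.0182)² = 0.000330
Total = 0.110. Share from d = 0.0137/0.110 = 0.125.

12.5%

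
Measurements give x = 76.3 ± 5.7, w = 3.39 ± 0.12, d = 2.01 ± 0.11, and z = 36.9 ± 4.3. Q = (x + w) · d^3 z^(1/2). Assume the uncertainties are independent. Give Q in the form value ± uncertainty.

Let u = x + w = 79.7. δu = √(δx² + δw²) = √(32.5 + 0.0144) = 5.70, so δu/u = 0.0715.
Q is then a monomial in u, d, z:
δQ/Q = √((δu/u)² + (3·δd/d)² + (½·δz/z)²) = √(0.00512 + 0.0270 + 0.00339) = 0.188
Q = 3930, so δQ = 0.188 × 3930 = 740.

3930 ± 740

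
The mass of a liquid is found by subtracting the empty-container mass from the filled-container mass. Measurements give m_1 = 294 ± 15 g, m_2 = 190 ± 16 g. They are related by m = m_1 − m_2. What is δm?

m is a linear combination, so absolute uncertainties add in quadrature:
  (δm_1)² = 225;  (δm_2)² = 256
δm = √(481) = 21.9 g

21.9 g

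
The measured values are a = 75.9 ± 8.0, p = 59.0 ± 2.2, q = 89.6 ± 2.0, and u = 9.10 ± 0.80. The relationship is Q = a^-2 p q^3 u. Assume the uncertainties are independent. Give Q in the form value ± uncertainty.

For a monomial Q ∝ a^-2, p, q^3, u, fractional errors add in quadrature:
  (-2·δa/a)² = (-2×0.105)² = 0.0444;  (1·δp/p)² = (1×0.0373)² = 0.00139;  (3·δq/q)² = (3×0.0223)² = 0.00448;  (1·δu/u)² = (1×0.0879)² = 0.00773
δQ/Q = √(0.0580) = 0.241
Q = 67000, so δQ = 0.241 × 67000 = 16200.

67000 ± 16200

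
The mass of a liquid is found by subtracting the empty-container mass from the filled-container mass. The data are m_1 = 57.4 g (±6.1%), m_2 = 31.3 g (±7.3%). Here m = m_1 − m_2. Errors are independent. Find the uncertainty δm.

4.18 g

Absolute uncertainties add in quadrature for a linear combination:
  (δm_1)² = 12.3;  (δm_2)² = 5.22
δm = √(17.5) = 4.18 g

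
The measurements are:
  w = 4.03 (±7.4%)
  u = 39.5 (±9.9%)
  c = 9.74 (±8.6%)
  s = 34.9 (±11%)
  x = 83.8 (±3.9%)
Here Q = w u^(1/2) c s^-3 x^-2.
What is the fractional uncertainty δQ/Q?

Since Q is a product/quotient, work with relative uncertainties:
  (1·δw/w)² = (1×0.0740)² = 0.00548;  (½·δu/u)² = (0.5×0.0990)² = 0.00245;  (1·δc/c)² = (1×0.0860)² = 0.00740;  (-3·δs/s)² = (-3×0.110)² = 0.109;  (-2·δx/x)² = (-2×0.0390)² = 0.00608
δQ/Q = √(0.130) = 0.361

0.361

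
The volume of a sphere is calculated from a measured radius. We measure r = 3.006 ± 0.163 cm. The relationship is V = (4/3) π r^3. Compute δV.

18.5 cm^3

V ∝ r^3, so δV/V = |3| · δr/r = 3 × 0.0542 = 0.163.
V = 113.8 cm^3, so δV = 0.163 × 113.8 = 18.5 cm^3.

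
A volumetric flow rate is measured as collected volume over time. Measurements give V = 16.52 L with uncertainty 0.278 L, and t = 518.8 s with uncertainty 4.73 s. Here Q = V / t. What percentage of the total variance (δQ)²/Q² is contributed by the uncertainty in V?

(δQ/Q)² = (1·δV/V)² + (-1·δt/t)²
  V term: (1×0.0168)² = 0.000283
  t term: (-1×0.00912)² = 8.31e-05
Total = 0.000366. Share from V = 0.000283/0.000366 = 0.773.

77.3%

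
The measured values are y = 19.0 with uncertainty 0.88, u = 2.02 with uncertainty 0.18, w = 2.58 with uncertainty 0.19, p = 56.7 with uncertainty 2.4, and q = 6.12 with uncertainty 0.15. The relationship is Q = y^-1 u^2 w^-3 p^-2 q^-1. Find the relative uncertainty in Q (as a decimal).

Relative error in a monomial: (δQ/Q)² = Σ (nᵢ · δxᵢ/xᵢ)².
  (-1·δy/y)² = (-1×0.0463)² = 0.00215;  (2·δu/u)² = (2×0.0891)² = 0.0318;  (-3·δw/w)² = (-3×0.0736)² = 0.0488;  (-2·δp/p)² = (-2×0.0423)² = 0.00717;  (-1·δq/q)² = (-1×0.0245)² = 0.000601
δQ/Q = √(0.0905) = 0.301

0.301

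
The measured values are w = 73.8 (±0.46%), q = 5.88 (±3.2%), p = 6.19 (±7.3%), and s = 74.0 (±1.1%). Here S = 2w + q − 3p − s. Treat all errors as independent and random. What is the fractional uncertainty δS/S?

0.0284

S is a linear combination, so absolute uncertainties add in quadrature:
  (2·δw)² = 0.461;  (δq)² = 0.0354;  (3·δp)² = 1.84;  (δs)² = 0.663
δS = √(3.00) = 1.73
S = 60.9, so δS/S = 1.73/60.9 = 0.0284.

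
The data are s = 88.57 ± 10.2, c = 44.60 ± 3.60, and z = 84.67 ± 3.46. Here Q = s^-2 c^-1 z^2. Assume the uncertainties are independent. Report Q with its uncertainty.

Products/powers → add relative errors in quadrature, weighted by exponent:
  (-2·δs/s)² = (-2×0.115)² = 0.0531;  (-1·δc/c)² = (-1×0.0807)² = 0.00652;  (2·δz/z)² = (2×0.0409)² = 0.00668
δQ/Q = √(0.0662) = 0.257
Q = 0.02049, so δQ = 0.257 × 0.02049 = 0.00527.

0.02049 ± 0.00527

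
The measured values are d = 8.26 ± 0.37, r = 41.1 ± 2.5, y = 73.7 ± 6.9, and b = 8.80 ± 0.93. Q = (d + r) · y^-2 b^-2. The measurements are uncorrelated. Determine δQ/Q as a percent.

28.7%

Let u = d + r = 49.4. δu = √(δd² + δr²) = √(0.137 + 6.25) = 2.53, so δu/u = 0.0512.
Q is then a monomial in u, y, b:
δQ/Q = √((δu/u)² + (-2·δy/y)² + (-2·δb/b)²) = √(0.00262 + 0.0351 + 0.0447) = 0.287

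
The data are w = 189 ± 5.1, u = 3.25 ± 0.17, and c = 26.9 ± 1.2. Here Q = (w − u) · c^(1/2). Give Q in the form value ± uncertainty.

Let h = w − u = 186. δh = √(δw² + δu²) = √(26.0 + 0.0289) = 5.10, so δh/h = 0.0275.
Q is then a monomial in h, c:
δQ/Q = √((δh/h)² + (½·δc/c)²) = √(0.000755 + 0.000498) = 0.0354
Q = 963, so δQ = 0.0354 × 963 = 34.1.

963 ± 34.1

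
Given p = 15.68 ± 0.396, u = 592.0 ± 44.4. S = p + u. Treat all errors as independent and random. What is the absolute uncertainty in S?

Absolute uncertainties add in quadrature for a linear combination:
  (δp)² = 0.157;  (δu)² = 1970
δS = √(1970) = 44.4

44.4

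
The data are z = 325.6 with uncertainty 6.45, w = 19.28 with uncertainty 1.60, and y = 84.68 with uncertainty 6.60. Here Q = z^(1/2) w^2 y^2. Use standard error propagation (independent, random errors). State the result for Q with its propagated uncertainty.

Each factor contributes (exponent × relative error)² to (δQ/Q)²:
  (½·δz/z)² = (0.5×0.0198)² = 9.81e-05;  (2·δw/w)² = (2×0.0830)² = 0.0275;  (2·δy/y)² = (2×0.0779)² = 0.0243
δQ/Q = √(0.0519) = 0.228
Q = 4.81e+07, so δQ = 0.228 × 4.81e+07 = 1.1e+07.

(4.810 ± 1.10) × 10^7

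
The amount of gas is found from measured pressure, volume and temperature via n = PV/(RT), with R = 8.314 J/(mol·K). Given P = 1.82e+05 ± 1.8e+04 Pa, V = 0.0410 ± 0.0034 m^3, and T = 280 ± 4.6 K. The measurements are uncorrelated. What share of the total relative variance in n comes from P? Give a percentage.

(δn/n)² = (1·δP/P)² + (1·δV/V)² + (-1·δT/T)²
  P term: (1×0.0989)² = 0.00978
  V term: (1×0.0829)² = 0.00688
  T term: (-1×0.0164)² = 0.000270
Total = 0.0169. Share from P = 0.00978/0.0169 = 0.578.

57.8%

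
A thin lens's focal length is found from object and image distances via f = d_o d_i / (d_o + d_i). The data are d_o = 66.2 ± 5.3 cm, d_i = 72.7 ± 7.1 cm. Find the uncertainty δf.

2.17 cm

∂f/∂d_o = (d_i/(d_o+d_i))² = 0.274;  ∂f/∂d_i = (d_o/(d_o+d_i))² = 0.227
δf = √((∂f/∂d_o · δd_o)² + (∂f/∂d_i · δd_i)²) = √(2.11 + 2.60) = 2.17 cm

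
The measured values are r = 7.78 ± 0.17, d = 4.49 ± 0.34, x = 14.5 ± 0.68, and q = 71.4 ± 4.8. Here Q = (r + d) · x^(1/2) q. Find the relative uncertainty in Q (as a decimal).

0.0776

Let u = r + d = 12.3. δu = √(δr² + δd²) = √(0.0289 + 0.116) = 0.380, so δu/u = 0.0310.
Q is then a monomial in u, x, q:
δQ/Q = √((δu/u)² + (½·δx/x)² + (1·δq/q)²) = √(0.000960 + 0.000550 + 0.00452) = 0.0776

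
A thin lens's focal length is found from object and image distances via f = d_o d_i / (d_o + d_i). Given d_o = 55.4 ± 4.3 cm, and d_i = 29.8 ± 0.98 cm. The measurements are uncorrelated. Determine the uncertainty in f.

∂f/∂d_o = (d_i/(d_o+d_i))² = 0.122;  ∂f/∂d_i = (d_o/(d_o+d_i))² = 0.423
δf = √((∂f/∂d_o · δd_o)² + (∂f/∂d_i · δd_i)²) = √(0.277 + 0.172) = 0.670 cm

0.670 cm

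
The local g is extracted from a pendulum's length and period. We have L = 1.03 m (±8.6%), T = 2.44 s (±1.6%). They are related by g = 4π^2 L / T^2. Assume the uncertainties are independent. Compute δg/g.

0.0918

Since g is a product/quotient, work with relative uncertainties:
  (1·δL/L)² = (1×0.0860)² = 0.00740;  (-2·δT/T)² = (-2×0.0160)² = 0.00102
δg/g = √(0.00842) = 0.0918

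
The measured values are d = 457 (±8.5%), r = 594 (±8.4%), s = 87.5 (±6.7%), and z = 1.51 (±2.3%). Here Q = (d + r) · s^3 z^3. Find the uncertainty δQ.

Let u = d + r = 1050. δu = √(δd² + δr²) = √(1510 + 2490) = 63.2, so δu/u = 0.0602.
Q is then a monomial in u, s, z:
δQ/Q = √((δu/u)² + (3·δs/s)² + (3·δz/z)²) = √(0.00362 + 0.0404 + 0.00476) = 0.221
Q = 2.42e+09, so δQ = 0.221 × 2.42e+09 = 5.35e+08.

5.35e+08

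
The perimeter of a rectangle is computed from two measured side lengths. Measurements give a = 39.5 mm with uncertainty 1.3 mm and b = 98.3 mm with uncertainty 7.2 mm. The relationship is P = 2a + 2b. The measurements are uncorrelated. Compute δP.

P is a linear combination, so absolute uncertainties add in quadrature:
  (2·δa)² = 6.76;  (2·δb)² = 207
δP = √(214) = 14.6 mm

14.6 mm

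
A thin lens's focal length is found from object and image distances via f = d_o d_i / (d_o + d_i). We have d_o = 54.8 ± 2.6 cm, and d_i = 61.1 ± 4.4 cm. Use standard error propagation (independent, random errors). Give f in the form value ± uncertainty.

28.9 ± 1.22 cm

∂f/∂d_o = (d_i/(d_o+d_i))² = 0.278;  ∂f/∂d_i = (d_o/(d_o+d_i))² = 0.224
δf = √((∂f/∂d_o · δd_o)² + (∂f/∂d_i · δd_i)²) = √(0.522 + 0.968) = 1.22 cm
f = 28.9 cm.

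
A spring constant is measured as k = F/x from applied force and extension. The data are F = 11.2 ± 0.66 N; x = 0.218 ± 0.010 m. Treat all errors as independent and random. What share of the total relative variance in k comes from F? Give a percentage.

62.3%

(δk/k)² = (1·δF/F)² + (-1·δx/x)²
  F term: (1×0.0589)² = 0.00347
  x term: (-1×0.0459)² = 0.00210
Total = 0.00558. Share from F = 0.00347/0.00558 = 0.623.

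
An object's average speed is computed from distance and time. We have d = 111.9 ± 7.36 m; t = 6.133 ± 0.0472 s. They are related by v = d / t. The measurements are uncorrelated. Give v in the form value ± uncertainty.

v is a product of powers, so relative uncertainties combine in quadrature:
  (1·δd/d)² = (1×0.0658)² = 0.00433;  (-1·δt/t)² = (-1×0.00770)² = 5.92e-05
δv/v = √(0.00439) = 0.0662
v = 18.25 m/s, so δv = 0.0662 × 18.25 = 1.21 m/s.

18.25 ± 1.21 m/s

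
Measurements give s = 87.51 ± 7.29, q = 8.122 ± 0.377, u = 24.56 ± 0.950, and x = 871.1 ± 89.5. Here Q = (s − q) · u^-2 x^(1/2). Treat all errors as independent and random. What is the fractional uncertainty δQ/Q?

Let w = s − q = 79.39. δw = √(δs² + δq²) = √(53.1 + 0.142) = 7.30, so δw/w = 0.0920.
Q is then a monomial in w, u, x:
δQ/Q = √((δw/w)² + (-2·δu/u)² + (½·δx/x)²) = √(0.00845 + 0.00598 + 0.00264) = 0.131

0.131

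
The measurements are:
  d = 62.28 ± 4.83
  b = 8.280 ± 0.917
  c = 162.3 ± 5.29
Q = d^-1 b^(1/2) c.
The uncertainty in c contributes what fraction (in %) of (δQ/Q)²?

10.5%

(δQ/Q)² = (-1·δd/d)² + (½·δb/b)² + (1·δc/c)²
  d term: (-1×0.0776)² = 0.00601
  b term: (0.5×0.111)² = 0.00307
  c term: (1×0.0326)² = 0.00106
Total = 0.0101. Share from c = 0.00106/0.0101 = 0.105.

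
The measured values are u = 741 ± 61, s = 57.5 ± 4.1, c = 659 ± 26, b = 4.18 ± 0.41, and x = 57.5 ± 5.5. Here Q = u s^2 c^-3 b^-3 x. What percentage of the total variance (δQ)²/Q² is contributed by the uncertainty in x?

6.69%

(δQ/Q)² = (1·δu/u)² + (2·δs/s)² + (-3·δc/c)² + (-3·δb/b)² + (1·δx/x)²
  u term: (1×0.0823)² = 0.00678
  s term: (2×0.0713)² = 0.0203
  c term: (-3×0.0395)² = 0.0140
  b term: (-3×0.0981)² = 0.0866
  x term: (1×0.0957)² = 0.00915
Total = 0.137. Share from x = 0.00915/0.137 = 0.0669.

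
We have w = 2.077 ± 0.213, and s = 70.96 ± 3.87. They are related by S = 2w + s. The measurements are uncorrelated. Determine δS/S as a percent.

5.18%

S is a linear combination, so absolute uncertainties add in quadrature:
  (2·δw)² = 0.181;  (δs)² = 15.0
δS = √(15.2) = 3.89
S = 75.11, so δS/S = 3.89/75.11 = 0.0518.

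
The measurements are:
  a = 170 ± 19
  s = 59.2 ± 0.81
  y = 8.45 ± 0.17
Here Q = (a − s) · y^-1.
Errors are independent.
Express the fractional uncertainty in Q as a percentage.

17.3%

Let u = a − s = 111. δu = √(δa² + δs²) = √(361 + 0.656) = 19.0, so δu/u = 0.172.
Q is then a monomial in u, y:
δQ/Q = √((δu/u)² + (-1·δy/y)²) = √(0.0295 + 0.000405) = 0.173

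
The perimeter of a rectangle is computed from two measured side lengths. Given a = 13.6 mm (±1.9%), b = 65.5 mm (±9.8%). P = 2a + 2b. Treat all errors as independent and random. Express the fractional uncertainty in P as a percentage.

For a sum/difference, combine absolute errors in quadrature:
  (2·δa)² = 0.267;  (2·δb)² = 165
δP = √(165) = 12.8 mm
P = 158 mm, so δP/P = 12.8/158 = 0.0812.

8.12%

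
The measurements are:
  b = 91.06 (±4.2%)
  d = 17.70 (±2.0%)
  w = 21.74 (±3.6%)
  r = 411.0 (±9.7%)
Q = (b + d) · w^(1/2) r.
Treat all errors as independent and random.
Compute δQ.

21800

Let u = b + d = 108.8. δu = √(δb² + δd²) = √(14.6 + 0.125) = 3.84, so δu/u = 0.0353.
Q is then a monomial in u, w, r:
δQ/Q = √((δu/u)² + (½·δw/w)² + (1·δr/r)²) = √(0.00125 + 0.000324 + 0.00941) = 0.105
Q = 208400, so δQ = 0.105 × 208400 = 21800.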